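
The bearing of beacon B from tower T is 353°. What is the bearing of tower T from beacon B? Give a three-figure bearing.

Back-bearing = 353° − 180° = 173°.

173°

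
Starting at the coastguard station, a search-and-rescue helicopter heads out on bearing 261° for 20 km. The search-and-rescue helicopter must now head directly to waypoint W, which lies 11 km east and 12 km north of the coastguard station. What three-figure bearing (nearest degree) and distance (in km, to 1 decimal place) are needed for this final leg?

Leg 1 (261°, 20 km): east 20 sin 261° = -19.75, north 20 cos 261° = -3.13
Current position: (-19.75, -3.13). Target: (11, 12). Remaining: Δeast = 30.75, Δnorth = 15.13.
Bearing = atan2(30.75, 15.13) mod 360° = 63.81°; distance = √((30.75)² + (15.13)²) = 34.273 km.

064°, 34.3 km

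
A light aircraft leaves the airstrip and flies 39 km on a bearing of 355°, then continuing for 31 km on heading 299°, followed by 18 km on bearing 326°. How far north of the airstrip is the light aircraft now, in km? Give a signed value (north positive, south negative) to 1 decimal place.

Leg 1 (355°, 39 km): east 39 sin 355° = -3.40, north 39 cos 355° = 38.85
Leg 2 (299°, 31 km): east 31 sin 299° = -27.11, north 31 cos 299° = 15.03
Leg 3 (326°, 18 km): east 18 sin 326° = -10.07, north 18 cos 326° = 14.92
Net north component: 68.80 km.

68.8 km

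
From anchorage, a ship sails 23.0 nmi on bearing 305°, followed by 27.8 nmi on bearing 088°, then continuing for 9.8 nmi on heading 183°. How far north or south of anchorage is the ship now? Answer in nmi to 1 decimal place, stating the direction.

Leg 1 (305°, 23.0 nmi): east 23.0 sin 305° = -18.84, north 23.0 cos 305° = 13.19
Leg 2 (088°, 27.8 nmi): east 27.8 sin 88° = 27.78, north 27.8 cos 88° = 0.97
Leg 3 (183°, 9.8 nmi): east 9.8 sin 183° = -0.51, north 9.8 cos 183° = -9.79
Net north component: 4.38 nmi.

4.4 nmi north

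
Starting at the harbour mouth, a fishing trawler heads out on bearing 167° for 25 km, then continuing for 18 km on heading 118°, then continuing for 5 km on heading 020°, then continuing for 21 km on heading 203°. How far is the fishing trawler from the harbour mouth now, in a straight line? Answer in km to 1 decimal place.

49.8 km

Leg 1 (167°, 25 km): east 25 sin 167° = 5.62, north 25 cos 167° = -24.36
Leg 2 (118°, 18 km): east 18 sin 118° = 15.89, north 18 cos 118° = -8.45
Leg 3 (020°, 5 km): east 5 sin 20° = 1.71, north 5 cos 20° = 4.70
Leg 4 (203°, 21 km): east 21 sin 203° = -8.21, north 21 cos 203° = -19.33
Net: 15.02 east, -47.44 north. Distance = √((15.02)² + (-47.44)²) = 49.763 km.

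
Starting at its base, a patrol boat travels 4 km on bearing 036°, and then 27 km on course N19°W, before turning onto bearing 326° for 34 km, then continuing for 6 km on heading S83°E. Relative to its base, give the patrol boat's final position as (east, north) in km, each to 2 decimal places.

(-19.50, 56.22)

Leg 1 (036°, 4 km): east 4 sin 36° = 2.35, north 4 cos 36° = 3.24
Leg 2 (N19°W, 27 km): east 27 sin 341° = -8.79, north 27 cos 341° = 25.53
Leg 3 (326°, 34 km): east 34 sin 326° = -19.01, north 34 cos 326° = 28.19
Leg 4 (S83°E, 6 km): east 6 sin 97° = 5.96, north 6 cos 97° = -0.73
Summing: -19.50 km east, 56.22 km north → (-19.50, 56.22).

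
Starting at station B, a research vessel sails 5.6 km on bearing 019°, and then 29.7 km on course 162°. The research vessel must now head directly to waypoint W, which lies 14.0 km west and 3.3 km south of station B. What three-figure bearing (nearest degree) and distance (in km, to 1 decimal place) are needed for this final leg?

308°, 31.8 km

Leg 1 (019°, 5.6 km): east 5.6 sin 19° = 1.82, north 5.6 cos 19° = 5.29
Leg 2 (162°, 29.7 km): east 29.7 sin 162° = 9.18, north 29.7 cos 162° = -28.25
Current position: (11.00, -22.95). Target: (-14.0, -3.3). Remaining: Δeast = -25.00, Δnorth = 19.65.
Bearing = atan2(-25.00, 19.65) mod 360° = 308.17°; distance = √((-25.00)² + (19.65)²) = 31.800 km.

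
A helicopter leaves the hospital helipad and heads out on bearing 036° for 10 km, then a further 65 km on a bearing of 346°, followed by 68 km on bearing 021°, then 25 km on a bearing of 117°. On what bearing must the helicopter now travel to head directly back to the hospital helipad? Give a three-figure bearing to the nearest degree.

197°

Leg 1 (036°, 10 km): east 10 sin 36° = 5.88, north 10 cos 36° = 8.09
Leg 2 (346°, 65 km): east 65 sin 346° = -15.72, north 65 cos 346° = 63.07
Leg 3 (021°, 68 km): east 68 sin 21° = 24.37, north 68 cos 21° = 63.48
Leg 4 (117°, 25 km): east 25 sin 117° = 22.28, north 25 cos 117° = -11.35
Net displacement: 36.80 east, 123.29 north. Direction back to start is (-36.80, -123.29): bearing = atan2(-36.80, -123.29) mod 360° = 196.62° ≈ 197°.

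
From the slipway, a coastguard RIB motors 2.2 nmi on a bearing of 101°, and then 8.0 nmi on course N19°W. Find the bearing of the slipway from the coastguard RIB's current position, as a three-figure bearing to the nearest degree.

Leg 1 (101°, 2.2 nmi): east 2.2 sin 101° = 2.16, north 2.2 cos 101° = -0.42
Leg 2 (N19°W, 8.0 nmi): east 8.0 sin 341° = -2.60, north 8.0 cos 341° = 7.56
Net displacement: -0.44 east, 7.14 north. Direction back to start is (0.44, -7.14): bearing = atan2(0.44, -7.14) mod 360° = 176.44° ≈ 176°.

176°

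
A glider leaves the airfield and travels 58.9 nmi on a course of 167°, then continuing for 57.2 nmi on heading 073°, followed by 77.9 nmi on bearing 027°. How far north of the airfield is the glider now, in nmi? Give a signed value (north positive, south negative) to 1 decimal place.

28.7 nmi

Leg 1 (167°, 58.9 nmi): east 58.9 sin 167° = 13.25, north 58.9 cos 167° = -57.39
Leg 2 (073°, 57.2 nmi): east 57.2 sin 73° = 54.70, north 57.2 cos 73° = 16.72
Leg 3 (027°, 77.9 nmi): east 77.9 sin 27° = 35.37, north 77.9 cos 27° = 69.41
Net north component: 28.74 nmi.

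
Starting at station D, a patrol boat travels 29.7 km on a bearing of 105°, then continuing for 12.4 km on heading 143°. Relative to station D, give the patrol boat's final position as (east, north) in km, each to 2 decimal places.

(36.15, -17.59)

Leg 1 (105°, 29.7 km): east 29.7 sin 105° = 28.69, north 29.7 cos 105° = -7.69
Leg 2 (143°, 12.4 km): east 12.4 sin 143° = 7.46, north 12.4 cos 143° = -9.90
Summing: 36.15 km east, -17.59 km north → (36.15, -17.59).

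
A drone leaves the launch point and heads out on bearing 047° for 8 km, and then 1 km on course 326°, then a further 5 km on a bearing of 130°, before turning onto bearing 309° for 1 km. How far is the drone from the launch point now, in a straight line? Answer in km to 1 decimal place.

9.1 km

Leg 1 (047°, 8 km): east 8 sin 47° = 5.85, north 8 cos 47° = 5.46
Leg 2 (326°, 1 km): east 1 sin 326° = -0.56, north 1 cos 326° = 0.83
Leg 3 (130°, 5 km): east 5 sin 130° = 3.83, north 5 cos 130° = -3.21
Leg 4 (309°, 1 km): east 1 sin 309° = -0.78, north 1 cos 309° = 0.63
Net: 8.34 east, 3.70 north. Distance = √((8.34)² + (3.70)²) = 9.128 km.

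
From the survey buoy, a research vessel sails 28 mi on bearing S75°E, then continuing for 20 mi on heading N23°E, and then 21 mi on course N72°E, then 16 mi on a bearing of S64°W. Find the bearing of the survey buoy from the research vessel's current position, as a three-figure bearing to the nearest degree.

255°

Leg 1 (S75°E, 28 mi): east 28 sin 105° = 27.05, north 28 cos 105° = -7.25
Leg 2 (N23°E, 20 mi): east 20 sin 23° = 7.81, north 20 cos 23° = 18.41
Leg 3 (N72°E, 21 mi): east 21 sin 72° = 19.97, north 21 cos 72° = 6.49
Leg 4 (S64°W, 16 mi): east 16 sin 244° = -14.38, north 16 cos 244° = -7.01
Net displacement: 40.45 east, 10.64 north. Direction back to start is (-40.45, -10.64): bearing = atan2(-40.45, -10.64) mod 360° = 255.27° ≈ 255°.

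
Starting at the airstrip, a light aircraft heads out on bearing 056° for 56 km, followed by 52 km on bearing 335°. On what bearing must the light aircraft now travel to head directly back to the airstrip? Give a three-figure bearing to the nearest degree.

Leg 1 (056°, 56 km): east 56 sin 56° = 46.43, north 56 cos 56° = 31.31
Leg 2 (335°, 52 km): east 52 sin 335° = -21.98, north 52 cos 335° = 47.13
Net displacement: 24.45 east, 78.44 north. Direction back to start is (-24.45, -78.44): bearing = atan2(-24.45, -78.44) mod 360° = 197.31° ≈ 197°.

197°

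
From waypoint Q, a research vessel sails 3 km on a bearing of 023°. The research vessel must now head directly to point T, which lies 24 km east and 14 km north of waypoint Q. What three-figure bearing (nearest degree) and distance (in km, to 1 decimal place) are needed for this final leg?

064°, 25.4 km

Leg 1 (023°, 3 km): east 3 sin 23° = 1.17, north 3 cos 23° = 2.76
Current position: (1.17, 2.76). Target: (24, 14). Remaining: Δeast = 22.83, Δnorth = 11.24.
Bearing = atan2(22.83, 11.24) mod 360° = 63.79°; distance = √((22.83)² + (11.24)²) = 25.444 km.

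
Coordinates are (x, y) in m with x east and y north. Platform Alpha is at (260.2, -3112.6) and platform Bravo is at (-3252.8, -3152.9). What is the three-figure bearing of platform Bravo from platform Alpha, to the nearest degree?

269°

Δeast = -3252.8 − 260.2 = -3513.00; Δnorth = -3152.9 − -3112.6 = -40.30.
Bearing = atan2(Δeast, Δnorth) mod 360° = 269.34° ≈ 269°.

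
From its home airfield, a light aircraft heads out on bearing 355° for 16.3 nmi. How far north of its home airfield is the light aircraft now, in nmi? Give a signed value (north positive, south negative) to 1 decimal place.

Leg 1 (355°, 16.3 nmi): east 16.3 sin 355° = -1.42, north 16.3 cos 355° = 16.24
Net north component: 16.24 nmi.

16.2 nmi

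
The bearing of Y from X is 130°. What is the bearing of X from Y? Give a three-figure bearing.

310°

Back-bearing = 130° + 180° = 310°.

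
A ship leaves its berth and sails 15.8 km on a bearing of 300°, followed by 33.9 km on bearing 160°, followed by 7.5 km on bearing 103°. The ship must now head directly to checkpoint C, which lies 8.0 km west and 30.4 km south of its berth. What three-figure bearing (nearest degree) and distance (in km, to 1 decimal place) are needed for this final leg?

Leg 1 (300°, 15.8 km): east 15.8 sin 300° = -13.68, north 15.8 cos 300° = 7.90
Leg 2 (160°, 33.9 km): east 33.9 sin 160° = 11.59, north 33.9 cos 160° = -31.86
Leg 3 (103°, 7.5 km): east 7.5 sin 103° = 7.31, north 7.5 cos 103° = -1.69
Current position: (5.22, -25.64). Target: (-8.0, -30.4). Remaining: Δeast = -13.22, Δnorth = -4.76.
Bearing = atan2(-13.22, -4.76) mod 360° = 250.21°; distance = √((-13.22)² + (-4.76)²) = 14.049 km.

250°, 14.0 km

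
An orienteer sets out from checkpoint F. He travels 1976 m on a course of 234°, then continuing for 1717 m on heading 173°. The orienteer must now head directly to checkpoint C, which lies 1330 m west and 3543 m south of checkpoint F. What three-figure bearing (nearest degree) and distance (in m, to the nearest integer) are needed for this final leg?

Leg 1 (234°, 1976 m): east 1976 sin 234° = -1598.62, north 1976 cos 234° = -1161.46
Leg 2 (173°, 1717 m): east 1717 sin 173° = 209.25, north 1717 cos 173° = -1704.20
Current position: (-1389.37, -2865.67). Target: (-1330, -3543). Remaining: Δeast = 59.37, Δnorth = -677.33.
Bearing = atan2(59.37, -677.33) mod 360° = 174.99°; distance = √((59.37)² + (-677.33)²) = 679.931 m.

175°, 680 m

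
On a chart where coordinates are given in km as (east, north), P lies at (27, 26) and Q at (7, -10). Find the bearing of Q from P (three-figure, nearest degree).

Δeast = 7 − 27 = -20.00; Δnorth = -10 − 26 = -36.00.
Bearing = atan2(Δeast, Δnorth) mod 360° = 209.05° ≈ 209°.

209°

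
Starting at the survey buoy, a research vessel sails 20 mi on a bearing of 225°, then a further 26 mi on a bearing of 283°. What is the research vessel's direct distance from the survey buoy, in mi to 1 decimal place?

Leg 1 (225°, 20 mi): east 20 sin 225° = -14.14, north 20 cos 225° = -14.14
Leg 2 (283°, 26 mi): east 26 sin 283° = -25.33, north 26 cos 283° = 5.85
Net: -39.48 east, -8.29 north. Distance = √((-39.48)² + (-8.29)²) = 40.338 mi.

40.3 mi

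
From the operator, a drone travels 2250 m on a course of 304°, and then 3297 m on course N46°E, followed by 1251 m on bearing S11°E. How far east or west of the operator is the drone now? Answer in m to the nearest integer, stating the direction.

Leg 1 (304°, 2250 m): east 2250 sin 304° = -1865.33, north 2250 cos 304° = 1258.18
Leg 2 (N46°E, 3297 m): east 3297 sin 46° = 2371.66, north 3297 cos 46° = 2290.29
Leg 3 (S11°E, 1251 m): east 1251 sin 169° = 238.70, north 1251 cos 169° = -1228.02
Net east component: 745.03 m.

745 m east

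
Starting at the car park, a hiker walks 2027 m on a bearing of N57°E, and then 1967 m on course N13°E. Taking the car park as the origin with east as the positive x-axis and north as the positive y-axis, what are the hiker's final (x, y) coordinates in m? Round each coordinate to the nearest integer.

(2142, 3021)

Leg 1 (N57°E, 2027 m): east 2027 sin 57° = 1699.99, north 2027 cos 57° = 1103.98
Leg 2 (N13°E, 1967 m): east 1967 sin 13° = 442.48, north 1967 cos 13° = 1916.59
Summing: 2142.46 m east, 3020.57 m north → (2142, 3021).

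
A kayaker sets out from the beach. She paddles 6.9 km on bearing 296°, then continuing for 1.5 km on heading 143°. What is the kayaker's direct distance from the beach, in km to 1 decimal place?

Leg 1 (296°, 6.9 km): east 6.9 sin 296° = -6.20, north 6.9 cos 296° = 3.02
Leg 2 (143°, 1.5 km): east 1.5 sin 143° = 0.90, north 1.5 cos 143° = -1.20
Net: -5.30 east, 1.83 north. Distance = √((-5.30)² + (1.83)²) = 5.605 km.

5.6 km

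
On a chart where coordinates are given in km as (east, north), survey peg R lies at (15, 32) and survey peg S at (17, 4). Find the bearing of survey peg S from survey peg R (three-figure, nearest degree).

176°

Δeast = 17 − 15 = 2.00; Δnorth = 4 − 32 = -28.00.
Bearing = atan2(Δeast, Δnorth) mod 360° = 175.91° ≈ 176°.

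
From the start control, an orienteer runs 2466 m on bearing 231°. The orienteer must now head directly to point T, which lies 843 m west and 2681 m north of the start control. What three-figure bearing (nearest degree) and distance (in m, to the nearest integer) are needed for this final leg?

014°, 4367 m

Leg 1 (231°, 2466 m): east 2466 sin 231° = -1916.44, north 2466 cos 231° = -1551.90
Current position: (-1916.44, -1551.90). Target: (-843, 2681). Remaining: Δeast = 1073.44, Δnorth = 4232.90.
Bearing = atan2(1073.44, 4232.90) mod 360° = 14.23°; distance = √((1073.44)² + (4232.90)²) = 4366.893 m.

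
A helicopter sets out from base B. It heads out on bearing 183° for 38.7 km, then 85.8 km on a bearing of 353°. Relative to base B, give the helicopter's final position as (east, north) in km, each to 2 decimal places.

(-12.48, 46.51)

Leg 1 (183°, 38.7 km): east 38.7 sin 183° = -2.03, north 38.7 cos 183° = -38.65
Leg 2 (353°, 85.8 km): east 85.8 sin 353° = -10.46, north 85.8 cos 353° = 85.16
Summing: -12.48 km east, 46.51 km north → (-12.48, 46.51).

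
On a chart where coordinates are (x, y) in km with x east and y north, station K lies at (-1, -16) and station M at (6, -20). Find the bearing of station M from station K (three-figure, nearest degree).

Δeast = 6 − -1 = 7.00; Δnorth = -20 − -16 = -4.00.
Bearing = atan2(Δeast, Δnorth) mod 360° = 119.74° ≈ 120°.

120°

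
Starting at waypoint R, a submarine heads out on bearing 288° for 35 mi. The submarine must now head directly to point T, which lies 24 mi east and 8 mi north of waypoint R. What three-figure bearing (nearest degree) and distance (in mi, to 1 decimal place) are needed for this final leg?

093°, 57.4 mi

Leg 1 (288°, 35 mi): east 35 sin 288° = -33.29, north 35 cos 288° = 10.82
Current position: (-33.29, 10.82). Target: (24, 8). Remaining: Δeast = 57.29, Δnorth = -2.82.
Bearing = atan2(57.29, -2.82) mod 360° = 92.81°; distance = √((57.29)² + (-2.82)²) = 57.356 mi.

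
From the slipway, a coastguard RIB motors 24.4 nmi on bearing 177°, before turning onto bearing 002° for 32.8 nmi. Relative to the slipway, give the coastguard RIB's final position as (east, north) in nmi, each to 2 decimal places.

(2.42, 8.41)

Leg 1 (177°, 24.4 nmi): east 24.4 sin 177° = 1.28, north 24.4 cos 177° = -24.37
Leg 2 (002°, 32.8 nmi): east 32.8 sin 2° = 1.14, north 32.8 cos 2° = 32.78
Summing: 2.42 nmi east, 8.41 nmi north → (2.42, 8.41).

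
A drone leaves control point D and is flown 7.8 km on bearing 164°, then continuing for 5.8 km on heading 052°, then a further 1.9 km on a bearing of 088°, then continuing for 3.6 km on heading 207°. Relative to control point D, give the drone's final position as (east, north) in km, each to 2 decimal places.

(6.98, -7.07)

Leg 1 (164°, 7.8 km): east 7.8 sin 164° = 2.15, north 7.8 cos 164° = -7.50
Leg 2 (052°, 5.8 km): east 5.8 sin 52° = 4.57, north 5.8 cos 52° = 3.57
Leg 3 (088°, 1.9 km): east 1.9 sin 88° = 1.90, north 1.9 cos 88° = 0.07
Leg 4 (207°, 3.6 km): east 3.6 sin 207° = -1.63, north 3.6 cos 207° = -3.21
Summing: 6.98 km east, -7.07 km north → (6.98, -7.07).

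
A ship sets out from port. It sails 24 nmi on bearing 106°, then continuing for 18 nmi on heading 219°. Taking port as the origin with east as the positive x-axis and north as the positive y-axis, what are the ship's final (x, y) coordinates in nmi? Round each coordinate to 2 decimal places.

Leg 1 (106°, 24 nmi): east 24 sin 106° = 23.07, north 24 cos 106° = -6.62
Leg 2 (219°, 18 nmi): east 18 sin 219° = -11.33, north 18 cos 219° = -13.99
Summing: 11.74 nmi east, -20.60 nmi north → (11.74, -20.60).

(11.74, -20.60)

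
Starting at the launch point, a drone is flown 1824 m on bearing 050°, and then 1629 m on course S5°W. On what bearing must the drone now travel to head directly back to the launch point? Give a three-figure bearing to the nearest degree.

Leg 1 (050°, 1824 m): east 1824 sin 50° = 1397.27, north 1824 cos 50° = 1172.44
Leg 2 (S5°W, 1629 m): east 1629 sin 185° = -141.98, north 1629 cos 185° = -1622.80
Net displacement: 1255.29 east, -450.36 north. Direction back to start is (-1255.29, 450.36): bearing = atan2(-1255.29, 450.36) mod 360° = 289.74° ≈ 290°.

290°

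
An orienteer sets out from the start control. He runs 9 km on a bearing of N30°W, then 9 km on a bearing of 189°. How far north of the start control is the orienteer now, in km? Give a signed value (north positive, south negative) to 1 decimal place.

Leg 1 (N30°W, 9 km): east 9 sin 330° = -4.50, north 9 cos 330° = 7.79
Leg 2 (189°, 9 km): east 9 sin 189° = -1.41, north 9 cos 189° = -8.89
Net north component: -1.09 km.

-1.1 km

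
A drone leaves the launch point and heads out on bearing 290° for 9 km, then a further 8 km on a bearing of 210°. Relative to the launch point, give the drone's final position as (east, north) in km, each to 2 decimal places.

(-12.46, -3.85)

Leg 1 (290°, 9 km): east 9 sin 290° = -8.46, north 9 cos 290° = 3.08
Leg 2 (210°, 8 km): east 8 sin 210° = -4.00, north 8 cos 210° = -6.93
Summing: -12.46 km east, -3.85 km north → (-12.46, -3.85).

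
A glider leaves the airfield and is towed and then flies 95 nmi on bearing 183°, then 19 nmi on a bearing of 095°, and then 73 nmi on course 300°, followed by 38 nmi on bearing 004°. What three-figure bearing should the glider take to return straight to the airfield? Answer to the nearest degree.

065°

Leg 1 (183°, 95 nmi): east 95 sin 183° = -4.97, north 95 cos 183° = -94.87
Leg 2 (095°, 19 nmi): east 19 sin 95° = 18.93, north 19 cos 95° = -1.66
Leg 3 (300°, 73 nmi): east 73 sin 300° = -63.22, north 73 cos 300° = 36.50
Leg 4 (004°, 38 nmi): east 38 sin 4° = 2.65, north 38 cos 4° = 37.91
Net displacement: -46.61 east, -22.12 north. Direction back to start is (46.61, 22.12): bearing = atan2(46.61, 22.12) mod 360° = 64.62° ≈ 065°.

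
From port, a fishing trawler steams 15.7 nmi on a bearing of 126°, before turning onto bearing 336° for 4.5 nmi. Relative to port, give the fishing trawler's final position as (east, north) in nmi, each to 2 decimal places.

Leg 1 (126°, 15.7 nmi): east 15.7 sin 126° = 12.70, north 15.7 cos 126° = -9.23
Leg 2 (336°, 4.5 nmi): east 4.5 sin 336° = -1.83, north 4.5 cos 336° = 4.11
Summing: 10.87 nmi east, -5.12 nmi north → (10.87, -5.12).

(10.87, -5.12)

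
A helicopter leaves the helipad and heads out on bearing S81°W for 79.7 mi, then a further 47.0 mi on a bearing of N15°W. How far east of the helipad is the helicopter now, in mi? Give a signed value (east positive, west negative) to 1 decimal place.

Leg 1 (S81°W, 79.7 mi): east 79.7 sin 261° = -78.72, north 79.7 cos 261° = -12.47
Leg 2 (N15°W, 47.0 mi): east 47.0 sin 345° = -12.16, north 47.0 cos 345° = 45.40
Net east component: -90.88 mi.

-90.9 mi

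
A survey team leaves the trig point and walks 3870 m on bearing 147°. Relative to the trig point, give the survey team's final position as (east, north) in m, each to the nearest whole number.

(2108, -3246)

Leg 1 (147°, 3870 m): east 3870 sin 147° = 2107.75, north 3870 cos 147° = -3245.66
Summing: 2107.75 m east, -3245.66 m north → (2108, -3246).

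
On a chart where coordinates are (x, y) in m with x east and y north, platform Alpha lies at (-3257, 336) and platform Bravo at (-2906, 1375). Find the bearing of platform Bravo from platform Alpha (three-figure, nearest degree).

Δeast = -2906 − -3257 = 351.00; Δnorth = 1375 − 336 = 1039.00.
Bearing = atan2(Δeast, Δnorth) mod 360° = 18.67° ≈ 019°.

019°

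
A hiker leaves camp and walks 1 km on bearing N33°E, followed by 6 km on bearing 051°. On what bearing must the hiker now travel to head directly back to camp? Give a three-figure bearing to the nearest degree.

Leg 1 (N33°E, 1 km): east 1 sin 33° = 0.54, north 1 cos 33° = 0.84
Leg 2 (051°, 6 km): east 6 sin 51° = 4.66, north 6 cos 51° = 3.78
Net displacement: 5.21 east, 4.61 north. Direction back to start is (-5.21, -4.61): bearing = atan2(-5.21, -4.61) mod 360° = 228.45° ≈ 228°.

228°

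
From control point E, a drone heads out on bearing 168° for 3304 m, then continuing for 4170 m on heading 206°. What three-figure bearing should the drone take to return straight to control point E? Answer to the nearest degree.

009°

Leg 1 (168°, 3304 m): east 3304 sin 168° = 686.94, north 3304 cos 168° = -3231.80
Leg 2 (206°, 4170 m): east 4170 sin 206° = -1828.01, north 4170 cos 206° = -3747.97
Net displacement: -1141.07 east, -6979.77 north. Direction back to start is (1141.07, 6979.77): bearing = atan2(1141.07, 6979.77) mod 360° = 9.28° ≈ 009°.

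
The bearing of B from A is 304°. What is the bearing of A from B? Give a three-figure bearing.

124°

Back-bearing = 304° − 180° = 124°.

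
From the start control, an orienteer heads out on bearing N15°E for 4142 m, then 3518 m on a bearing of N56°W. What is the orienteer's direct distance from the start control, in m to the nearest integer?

Leg 1 (N15°E, 4142 m): east 4142 sin 15° = 1072.03, north 4142 cos 15° = 4000.86
Leg 2 (N56°W, 3518 m): east 3518 sin 304° = -2916.55, north 3518 cos 304° = 1967.24
Net: -1844.53 east, 5968.11 north. Distance = √((-1844.53)² + (5968.11)²) = 6246.644 m.

6247 m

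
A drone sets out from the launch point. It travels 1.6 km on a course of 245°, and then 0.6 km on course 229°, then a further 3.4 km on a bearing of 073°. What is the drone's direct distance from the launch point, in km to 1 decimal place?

Leg 1 (245°, 1.6 km): east 1.6 sin 245° = -1.45, north 1.6 cos 245° = -0.68
Leg 2 (229°, 0.6 km): east 0.6 sin 229° = -0.45, north 0.6 cos 229° = -0.39
Leg 3 (073°, 3.4 km): east 3.4 sin 73° = 3.25, north 3.4 cos 73° = 0.99
Net: 1.35 east, -0.08 north. Distance = √((1.35)² + (-0.08)²) = 1.351 km.

1.4 km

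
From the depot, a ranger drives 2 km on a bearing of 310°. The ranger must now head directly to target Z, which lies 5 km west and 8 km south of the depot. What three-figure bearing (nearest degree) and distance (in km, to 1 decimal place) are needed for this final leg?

200°, 9.9 km

Leg 1 (310°, 2 km): east 2 sin 310° = -1.53, north 2 cos 310° = 1.29
Current position: (-1.53, 1.29). Target: (-5, -8). Remaining: Δeast = -3.47, Δnorth = -9.29.
Bearing = atan2(-3.47, -9.29) mod 360° = 200.48°; distance = √((-3.47)² + (-9.29)²) = 9.912 km.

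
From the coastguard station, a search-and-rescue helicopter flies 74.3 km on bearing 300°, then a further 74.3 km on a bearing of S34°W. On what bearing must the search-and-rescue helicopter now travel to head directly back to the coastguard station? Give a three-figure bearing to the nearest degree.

Leg 1 (300°, 74.3 km): east 74.3 sin 300° = -64.35, north 74.3 cos 300° = 37.15
Leg 2 (S34°W, 74.3 km): east 74.3 sin 214° = -41.55, north 74.3 cos 214° = -61.60
Net displacement: -105.89 east, -24.45 north. Direction back to start is (105.89, 24.45): bearing = atan2(105.89, 24.45) mod 360° = 77.00° ≈ 077°.

077°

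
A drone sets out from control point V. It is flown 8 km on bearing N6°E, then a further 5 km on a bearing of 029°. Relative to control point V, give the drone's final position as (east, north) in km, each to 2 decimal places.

(3.26, 12.33)

Leg 1 (N6°E, 8 km): east 8 sin 6° = 0.84, north 8 cos 6° = 7.96
Leg 2 (029°, 5 km): east 5 sin 29° = 2.42, north 5 cos 29° = 4.37
Summing: 3.26 km east, 12.33 km north → (3.26, 12.33).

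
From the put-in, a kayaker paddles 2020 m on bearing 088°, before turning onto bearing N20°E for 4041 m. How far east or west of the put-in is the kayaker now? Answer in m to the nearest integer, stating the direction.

Leg 1 (088°, 2020 m): east 2020 sin 88° = 2018.77, north 2020 cos 88° = 70.50
Leg 2 (N20°E, 4041 m): east 4041 sin 20° = 1382.10, north 4041 cos 20° = 3797.30
Net east component: 3400.87 m.

3401 m east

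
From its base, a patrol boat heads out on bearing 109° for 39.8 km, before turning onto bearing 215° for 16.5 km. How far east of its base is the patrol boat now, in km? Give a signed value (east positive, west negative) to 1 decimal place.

Leg 1 (109°, 39.8 km): east 39.8 sin 109° = 37.63, north 39.8 cos 109° = -12.96
Leg 2 (215°, 16.5 km): east 16.5 sin 215° = -9.46, north 16.5 cos 215° = -13.52
Net east component: 28.17 km.

28.2 km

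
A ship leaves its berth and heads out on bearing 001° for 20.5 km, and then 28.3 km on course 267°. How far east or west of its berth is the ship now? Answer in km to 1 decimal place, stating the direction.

Leg 1 (001°, 20.5 km): east 20.5 sin 1° = 0.36, north 20.5 cos 1° = 20.50
Leg 2 (267°, 28.3 km): east 28.3 sin 267° = -28.26, north 28.3 cos 267° = -1.48
Net east component: -27.90 km.

27.9 km west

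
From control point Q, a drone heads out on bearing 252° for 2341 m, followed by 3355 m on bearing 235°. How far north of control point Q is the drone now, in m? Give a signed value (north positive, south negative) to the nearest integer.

Leg 1 (252°, 2341 m): east 2341 sin 252° = -2226.42, north 2341 cos 252° = -723.41
Leg 2 (235°, 3355 m): east 3355 sin 235° = -2748.26, north 3355 cos 235° = -1924.35
Net north component: -2647.76 m.

-2648 m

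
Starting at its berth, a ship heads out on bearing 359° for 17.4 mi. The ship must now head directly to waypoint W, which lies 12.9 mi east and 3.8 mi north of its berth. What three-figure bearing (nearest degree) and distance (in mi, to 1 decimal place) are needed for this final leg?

136°, 19.0 mi

Leg 1 (359°, 17.4 mi): east 17.4 sin 359° = -0.30, north 17.4 cos 359° = 17.40
Current position: (-0.30, 17.40). Target: (12.9, 3.8). Remaining: Δeast = 13.20, Δnorth = -13.60.
Bearing = atan2(13.20, -13.60) mod 360° = 135.84°; distance = √((13.20)² + (-13.60)²) = 18.953 mi.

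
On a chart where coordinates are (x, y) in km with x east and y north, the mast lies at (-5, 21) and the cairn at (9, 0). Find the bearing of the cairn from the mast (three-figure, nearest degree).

146°

Δeast = 9 − -5 = 14.00; Δnorth = 0 − 21 = -21.00.
Bearing = atan2(Δeast, Δnorth) mod 360° = 146.31° ≈ 146°.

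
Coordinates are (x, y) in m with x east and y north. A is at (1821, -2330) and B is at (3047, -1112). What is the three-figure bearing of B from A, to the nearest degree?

Δeast = 3047 − 1821 = 1226.00; Δnorth = -1112 − -2330 = 1218.00.
Bearing = atan2(Δeast, Δnorth) mod 360° = 45.19° ≈ 045°.

045°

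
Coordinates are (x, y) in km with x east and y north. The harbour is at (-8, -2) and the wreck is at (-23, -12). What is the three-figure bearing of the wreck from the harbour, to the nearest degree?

Δeast = -23 − -8 = -15.00; Δnorth = -12 − -2 = -10.00.
Bearing = atan2(Δeast, Δnorth) mod 360° = 236.31° ≈ 236°.

236°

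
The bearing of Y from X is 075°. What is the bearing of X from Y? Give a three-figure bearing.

Back-bearing = 075° + 180° = 255°.

255°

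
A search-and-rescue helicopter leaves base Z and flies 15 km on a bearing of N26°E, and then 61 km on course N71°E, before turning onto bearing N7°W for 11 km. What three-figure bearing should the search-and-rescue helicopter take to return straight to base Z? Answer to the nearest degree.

Leg 1 (N26°E, 15 km): east 15 sin 26° = 6.58, north 15 cos 26° = 13.48
Leg 2 (N71°E, 61 km): east 61 sin 71° = 57.68, north 61 cos 71° = 19.86
Leg 3 (N7°W, 11 km): east 11 sin 353° = -1.34, north 11 cos 353° = 10.92
Net displacement: 62.91 east, 44.26 north. Direction back to start is (-62.91, -44.26): bearing = atan2(-62.91, -44.26) mod 360° = 234.87° ≈ 235°.

235°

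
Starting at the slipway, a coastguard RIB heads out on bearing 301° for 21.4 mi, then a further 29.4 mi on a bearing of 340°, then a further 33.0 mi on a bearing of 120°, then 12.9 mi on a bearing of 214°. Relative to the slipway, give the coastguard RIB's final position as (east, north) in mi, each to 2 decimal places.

(-7.03, 11.45)

Leg 1 (301°, 21.4 mi): east 21.4 sin 301° = -18.34, north 21.4 cos 301° = 11.02
Leg 2 (340°, 29.4 mi): east 29.4 sin 340° = -10.06, north 29.4 cos 340° = 27.63
Leg 3 (120°, 33.0 mi): east 33.0 sin 120° = 28.58, north 33.0 cos 120° = -16.50
Leg 4 (214°, 12.9 mi): east 12.9 sin 214° = -7.21, north 12.9 cos 214° = -10.69
Summing: -7.03 mi east, 11.45 mi north → (-7.03, 11.45).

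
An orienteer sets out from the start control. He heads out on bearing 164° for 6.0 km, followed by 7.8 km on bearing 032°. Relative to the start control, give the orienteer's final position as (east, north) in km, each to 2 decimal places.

Leg 1 (164°, 6.0 km): east 6.0 sin 164° = 1.65, north 6.0 cos 164° = -5.77
Leg 2 (032°, 7.8 km): east 7.8 sin 32° = 4.13, north 7.8 cos 32° = 6.61
Summing: 5.79 km east, 0.85 km north → (5.79, 0.85).

(5.79, 0.85)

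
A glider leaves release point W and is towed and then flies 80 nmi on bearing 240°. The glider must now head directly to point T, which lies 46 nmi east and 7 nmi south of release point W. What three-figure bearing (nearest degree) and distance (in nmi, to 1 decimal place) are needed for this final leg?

Leg 1 (240°, 80 nmi): east 80 sin 240° = -69.28, north 80 cos 240° = -40.00
Current position: (-69.28, -40.00). Target: (46, -7). Remaining: Δeast = 115.28, Δnorth = 33.00.
Bearing = atan2(115.28, 33.00) mod 360° = 74.03°; distance = √((115.28)² + (33.00)²) = 119.912 nmi.

074°, 119.9 nmi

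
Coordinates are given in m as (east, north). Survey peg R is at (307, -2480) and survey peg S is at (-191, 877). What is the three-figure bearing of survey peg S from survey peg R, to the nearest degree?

352°

Δeast = -191 − 307 = -498.00; Δnorth = 877 − -2480 = 3357.00.
Bearing = atan2(Δeast, Δnorth) mod 360° = 351.56° ≈ 352°.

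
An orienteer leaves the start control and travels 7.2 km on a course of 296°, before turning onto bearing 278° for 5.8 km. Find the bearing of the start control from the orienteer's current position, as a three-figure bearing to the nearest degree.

108°

Leg 1 (296°, 7.2 km): east 7.2 sin 296° = -6.47, north 7.2 cos 296° = 3.16
Leg 2 (278°, 5.8 km): east 5.8 sin 278° = -5.74, north 5.8 cos 278° = 0.81
Net displacement: -12.21 east, 3.96 north. Direction back to start is (12.21, -3.96): bearing = atan2(12.21, -3.96) mod 360° = 107.98° ≈ 108°.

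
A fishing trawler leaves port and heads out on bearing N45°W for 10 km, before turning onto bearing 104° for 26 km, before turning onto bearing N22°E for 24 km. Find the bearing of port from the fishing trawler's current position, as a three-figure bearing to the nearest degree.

230°

Leg 1 (N45°W, 10 km): east 10 sin 315° = -7.07, north 10 cos 315° = 7.07
Leg 2 (104°, 26 km): east 26 sin 104° = 25.23, north 26 cos 104° = -6.29
Leg 3 (N22°E, 24 km): east 24 sin 22° = 8.99, north 24 cos 22° = 22.25
Net displacement: 27.15 east, 23.03 north. Direction back to start is (-27.15, -23.03): bearing = atan2(-27.15, -23.03) mod 360° = 229.69° ≈ 230°.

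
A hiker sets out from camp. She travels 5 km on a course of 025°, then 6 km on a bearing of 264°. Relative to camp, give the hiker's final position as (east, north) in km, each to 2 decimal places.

(-3.85, 3.90)

Leg 1 (025°, 5 km): east 5 sin 25° = 2.11, north 5 cos 25° = 4.53
Leg 2 (264°, 6 km): east 6 sin 264° = -5.97, north 6 cos 264° = -0.63
Summing: -3.85 km east, 3.90 km north → (-3.85, 3.90).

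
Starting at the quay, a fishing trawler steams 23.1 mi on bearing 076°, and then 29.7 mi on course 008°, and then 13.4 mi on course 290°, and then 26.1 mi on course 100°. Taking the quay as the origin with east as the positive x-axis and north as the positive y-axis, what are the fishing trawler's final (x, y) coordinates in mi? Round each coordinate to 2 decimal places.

(39.66, 35.05)

Leg 1 (076°, 23.1 mi): east 23.1 sin 76° = 22.41, north 23.1 cos 76° = 5.59
Leg 2 (008°, 29.7 mi): east 29.7 sin 8° = 4.13, north 29.7 cos 8° = 29.41
Leg 3 (290°, 13.4 mi): east 13.4 sin 290° = -12.59, north 13.4 cos 290° = 4.58
Leg 4 (100°, 26.1 mi): east 26.1 sin 100° = 25.70, north 26.1 cos 100° = -4.53
Summing: 39.66 mi east, 35.05 mi north → (39.66, 35.05).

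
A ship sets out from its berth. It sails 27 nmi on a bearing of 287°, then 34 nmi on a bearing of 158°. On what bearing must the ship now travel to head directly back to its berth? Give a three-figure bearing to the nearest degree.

029°

Leg 1 (287°, 27 nmi): east 27 sin 287° = -25.82, north 27 cos 287° = 7.89
Leg 2 (158°, 34 nmi): east 34 sin 158° = 12.74, north 34 cos 158° = -31.52
Net displacement: -13.08 east, -23.63 north. Direction back to start is (13.08, 23.63): bearing = atan2(13.08, 23.63) mod 360° = 28.97° ≈ 029°.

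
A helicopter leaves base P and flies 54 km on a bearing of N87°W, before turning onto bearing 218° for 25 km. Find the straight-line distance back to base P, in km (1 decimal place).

71.3 km

Leg 1 (N87°W, 54 km): east 54 sin 273° = -53.93, north 54 cos 273° = 2.83
Leg 2 (218°, 25 km): east 25 sin 218° = -15.39, north 25 cos 218° = -19.70
Net: -69.32 east, -16.87 north. Distance = √((-69.32)² + (-16.87)²) = 71.342 km.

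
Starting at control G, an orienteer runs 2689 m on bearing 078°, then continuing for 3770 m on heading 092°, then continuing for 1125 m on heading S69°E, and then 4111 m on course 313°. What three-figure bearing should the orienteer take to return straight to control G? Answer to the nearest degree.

238°

Leg 1 (078°, 2689 m): east 2689 sin 78° = 2630.24, north 2689 cos 78° = 559.07
Leg 2 (092°, 3770 m): east 3770 sin 92° = 3767.70, north 3770 cos 92° = -131.57
Leg 3 (S69°E, 1125 m): east 1125 sin 111° = 1050.28, north 1125 cos 111° = -403.16
Leg 4 (313°, 4111 m): east 4111 sin 313° = -3006.60, north 4111 cos 313° = 2803.70
Net displacement: 4441.63 east, 2828.03 north. Direction back to start is (-4441.63, -2828.03): bearing = atan2(-4441.63, -2828.03) mod 360° = 237.51° ≈ 238°.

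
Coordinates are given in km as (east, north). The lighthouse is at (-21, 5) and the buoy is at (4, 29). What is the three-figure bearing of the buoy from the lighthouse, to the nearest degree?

Δeast = 4 − -21 = 25.00; Δnorth = 29 − 5 = 24.00.
Bearing = atan2(Δeast, Δnorth) mod 360° = 46.17° ≈ 046°.

046°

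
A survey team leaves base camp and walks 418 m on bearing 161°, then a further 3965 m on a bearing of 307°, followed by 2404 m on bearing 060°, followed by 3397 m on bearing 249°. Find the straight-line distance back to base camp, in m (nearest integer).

4569 m

Leg 1 (161°, 418 m): east 418 sin 161° = 136.09, north 418 cos 161° = -395.23
Leg 2 (307°, 3965 m): east 3965 sin 307° = -3166.59, north 3965 cos 307° = 2386.20
Leg 3 (060°, 2404 m): east 2404 sin 60° = 2081.93, north 2404 cos 60° = 1202.00
Leg 4 (249°, 3397 m): east 3397 sin 249° = -3171.37, north 3397 cos 249° = -1217.38
Net: -4119.95 east, 1975.59 north. Distance = √((-4119.95)² + (1975.59)²) = 4569.131 m.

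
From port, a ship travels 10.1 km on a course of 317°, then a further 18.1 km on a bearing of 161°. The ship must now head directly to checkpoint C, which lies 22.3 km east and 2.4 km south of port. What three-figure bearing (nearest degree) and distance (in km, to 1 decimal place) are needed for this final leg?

Leg 1 (317°, 10.1 km): east 10.1 sin 317° = -6.89, north 10.1 cos 317° = 7.39
Leg 2 (161°, 18.1 km): east 18.1 sin 161° = 5.89, north 18.1 cos 161° = -17.11
Current position: (-1.00, -9.73). Target: (22.3, -2.4). Remaining: Δeast = 23.30, Δnorth = 7.33.
Bearing = atan2(23.30, 7.33) mod 360° = 72.54°; distance = √((23.30)² + (7.33)²) = 24.421 km.

073°, 24.4 km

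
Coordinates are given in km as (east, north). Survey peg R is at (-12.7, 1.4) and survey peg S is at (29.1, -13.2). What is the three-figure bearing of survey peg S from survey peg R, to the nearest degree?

Δeast = 29.1 − -12.7 = 41.80; Δnorth = -13.2 − 1.4 = -14.60.
Bearing = atan2(Δeast, Δnorth) mod 360° = 109.25° ≈ 109°.

109°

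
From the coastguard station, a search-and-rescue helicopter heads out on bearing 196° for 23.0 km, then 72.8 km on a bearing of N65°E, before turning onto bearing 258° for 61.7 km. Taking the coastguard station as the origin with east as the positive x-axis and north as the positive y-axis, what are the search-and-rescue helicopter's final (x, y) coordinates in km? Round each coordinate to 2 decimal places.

Leg 1 (196°, 23.0 km): east 23.0 sin 196° = -6.34, north 23.0 cos 196° = -22.11
Leg 2 (N65°E, 72.8 km): east 72.8 sin 65° = 65.98, north 72.8 cos 65° = 30.77
Leg 3 (258°, 61.7 km): east 61.7 sin 258° = -60.35, north 61.7 cos 258° = -12.83
Summing: -0.71 km east, -4.17 km north → (-0.71, -4.17).

(-0.71, -4.17)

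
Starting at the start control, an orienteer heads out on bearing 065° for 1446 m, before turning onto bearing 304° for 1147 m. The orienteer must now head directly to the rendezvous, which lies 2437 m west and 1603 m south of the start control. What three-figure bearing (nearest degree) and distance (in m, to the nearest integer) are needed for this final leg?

224°, 3997 m

Leg 1 (065°, 1446 m): east 1446 sin 65° = 1310.52, north 1446 cos 65° = 611.11
Leg 2 (304°, 1147 m): east 1147 sin 304° = -950.91, north 1147 cos 304° = 641.39
Current position: (359.61, 1252.50). Target: (-2437, -1603). Remaining: Δeast = -2796.61, Δnorth = -2855.50.
Bearing = atan2(-2796.61, -2855.50) mod 360° = 224.40°; distance = √((-2796.61)² + (-2855.50)²) = 3996.866 m.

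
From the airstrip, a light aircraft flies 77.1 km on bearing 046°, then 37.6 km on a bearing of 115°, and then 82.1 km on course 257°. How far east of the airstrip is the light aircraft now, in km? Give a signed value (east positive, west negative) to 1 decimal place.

Leg 1 (046°, 77.1 km): east 77.1 sin 46° = 55.46, north 77.1 cos 46° = 53.56
Leg 2 (115°, 37.6 km): east 37.6 sin 115° = 34.08, north 37.6 cos 115° = -15.89
Leg 3 (257°, 82.1 km): east 82.1 sin 257° = -80.00, north 82.1 cos 257° = -18.47
Net east component: 9.54 km.

9.5 km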